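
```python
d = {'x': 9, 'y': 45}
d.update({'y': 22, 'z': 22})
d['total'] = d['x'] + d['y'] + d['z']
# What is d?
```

After line 1: d = {'x': 9, 'y': 45}
After line 2 (y overwritten, z added): d = {'x': 9, 'y': 22, 'z': 22}
After line 3 (total = 9 + 22 + 22 = 53): d = {'x': 9, 'y': 22, 'z': 22, 'total': 53}

{'x': 9, 'y': 22, 'z': 22, 'total': 53}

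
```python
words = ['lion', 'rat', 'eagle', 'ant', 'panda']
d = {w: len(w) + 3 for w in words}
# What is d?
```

{'lion': 7, 'rat': 6, 'eagle': 8, 'ant': 6, 'panda': 8}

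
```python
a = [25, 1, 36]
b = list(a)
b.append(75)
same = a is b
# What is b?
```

After line 1: a = [25, 1, 36]
After line 2 (b = list(a) is a shallow copy, new object): a = [25, 1, 36], b = [25, 1, 36]
After line 3 (append only mutates b): a = [25, 1, 36], b = [25, 1, 36, 75]
After line 4 (same = a is b; different objects -> False): same = False

[25, 1, 36, 75]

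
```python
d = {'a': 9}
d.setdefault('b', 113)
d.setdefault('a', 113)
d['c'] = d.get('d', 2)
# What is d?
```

After line 1: d = {'a': 9}
After line 2 (setdefault adds 'b'=113): d = {'a': 9, 'b': 113}
After line 3 (setdefault 'a' no-op, already exists): d = {'a': 9, 'b': 113}
After line 4 (get('d', 2) returns default since 'd' not in d): d = {'a': 9, 'b': 113, 'c': 2}

{'a': 9, 'b': 113, 'c': 2}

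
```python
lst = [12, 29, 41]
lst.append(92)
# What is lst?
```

[12, 29, 41, 92]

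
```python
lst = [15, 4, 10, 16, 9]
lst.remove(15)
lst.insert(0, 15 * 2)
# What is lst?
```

After line 1: lst = [15, 4, 10, 16, 9]
After line 2 (remove first 15): lst = [4, 10, 16, 9]
After line 3 (insert 30 at index 0): lst = [30, 4, 10, 16, 9]

[30, 4, 10, 16, 9]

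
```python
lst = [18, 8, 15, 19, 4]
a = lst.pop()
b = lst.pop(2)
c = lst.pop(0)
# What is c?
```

After line 1: lst = [18, 8, 15, 19, 4]
After line 2 (pop() -> a = 4): lst = [18, 8, 15, 19]
After line 3 (pop(2) -> b = 15): lst = [18, 8, 19]
After line 4 (pop(0) -> c = 18): lst = [8, 19]

18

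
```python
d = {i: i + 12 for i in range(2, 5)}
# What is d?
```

{2: 14, 3: 15, 4: 16}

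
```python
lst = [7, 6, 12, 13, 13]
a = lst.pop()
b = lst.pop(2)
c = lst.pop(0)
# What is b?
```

After line 1: lst = [7, 6, 12, 13, 13]
After line 2 (pop() -> a = 13): lst = [7, 6, 12, 13]
After line 3 (pop(2) -> b = 12): lst = [7, 6, 13]
After line 4 (pop(0) -> c = 7): lst = [6, 13]

12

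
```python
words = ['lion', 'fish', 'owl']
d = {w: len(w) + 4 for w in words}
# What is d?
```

{'lion': 8, 'fish': 8, 'owl': 7}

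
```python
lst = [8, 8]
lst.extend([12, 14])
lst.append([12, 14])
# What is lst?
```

After line 1: lst = [8, 8]
After line 2 (extend unpacks [12, 14]): lst = [8, 8, 12, 14]
After line 3 (append adds [12, 14] as single element): lst = [8, 8, 12, 14, [12, 14]]

[8, 8, 12, 14, [12, 14]]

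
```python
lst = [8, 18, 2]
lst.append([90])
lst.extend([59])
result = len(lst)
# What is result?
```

After line 1: lst = [8, 18, 2]
After line 2 (append adds [90] as single element): lst = [8, 18, 2, [90]]
After line 3 (extend unpacks [59], adds 59): lst = [8, 18, 2, [90], 59]
After line 4: result = len(lst) = 5

5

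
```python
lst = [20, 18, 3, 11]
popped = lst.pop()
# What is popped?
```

11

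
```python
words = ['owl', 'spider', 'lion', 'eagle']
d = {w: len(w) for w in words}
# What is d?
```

{'owl': 3, 'spider': 6, 'lion': 4, 'eagle': 5}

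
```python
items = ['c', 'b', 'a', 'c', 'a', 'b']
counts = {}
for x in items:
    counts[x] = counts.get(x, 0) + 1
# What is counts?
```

Initial: counts = {}, items = ['c', 'b', 'a', 'c', 'a', 'b']
See 'c': counts = {'c': 1}
See 'b': counts = {'c': 1, 'b': 1}
See 'a': counts = {'c': 1, 'b': 1, 'a': 1}
See 'c': counts = {'c': 2, 'b': 1, 'a': 1}
See 'a': counts = {'c': 2, 'b': 1, 'a': 2}
See 'b': counts = {'c': 2, 'b': 2, 'a': 2}

{'c': 2, 'b': 2, 'a': 2}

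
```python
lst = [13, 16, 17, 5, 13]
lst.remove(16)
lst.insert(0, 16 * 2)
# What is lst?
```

After line 1: lst = [13, 16, 17, 5, 13]
After line 2 (remove first 16): lst = [13, 17, 5, 13]
After line 3 (insert 32 at index 0): lst = [32, 13, 17, 5, 13]

[32, 13, 17, 5, 13]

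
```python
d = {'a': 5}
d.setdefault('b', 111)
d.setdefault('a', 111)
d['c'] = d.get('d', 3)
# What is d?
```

After line 1: d = {'a': 5}
After line 2 (setdefault adds 'b'=111): d = {'a': 5, 'b': 111}
After line 3 (setdefault 'a' no-op, already exists): d = {'a': 5, 'b': 111}
After line 4 (get('d', 3) returns default since 'd' not in d): d = {'a': 5, 'b': 111, 'c': 3}

{'a': 5, 'b': 111, 'c': 3}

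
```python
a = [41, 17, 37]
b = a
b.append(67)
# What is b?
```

After line 1: a = [41, 17, 37]
After line 2 (b = a is an alias, same object): a = [41, 17, 37], b = [41, 17, 37]
After line 3 (b.append mutates the shared list): a = [41, 17, 37, 67], b = [41, 17, 37, 67]

[41, 17, 37, 67]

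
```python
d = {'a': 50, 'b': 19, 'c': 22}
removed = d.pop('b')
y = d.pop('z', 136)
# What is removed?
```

After line 1: d = {'a': 50, 'b': 19, 'c': 22}
After line 2 (pop 'b' returns 19): d = {'a': 50, 'c': 22}, removed = 19
After line 3 (pop 'z' missing, returns default 136): d = {'a': 50, 'c': 22}, y = 136

19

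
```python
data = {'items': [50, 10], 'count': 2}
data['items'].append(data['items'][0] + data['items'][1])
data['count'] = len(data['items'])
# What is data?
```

After line 1: data = {'items': [50, 10], 'count': 2}
After line 2 (append 50 + 10 = 60): data = {'items': [50, 10, 60], 'count': 2}
After line 3 (count = len(items) = 3): data = {'items': [50, 10, 60], 'count': 3}

{'items': [50, 10, 60], 'count': 3}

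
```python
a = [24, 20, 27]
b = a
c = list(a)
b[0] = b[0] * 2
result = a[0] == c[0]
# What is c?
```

After line 1: a = [24, 20, 27]
After line 2 (b = a, alias): a = [24, 20, 27], b = [24, 20, 27]
After line 3 (c = list(a) is a copy, new object): c = [24, 20, 27]
After line 4 (b[0] = 24 * 2 = 48; mutates shared a/b): a = b = [48, 20, 27], c = [24, 20, 27]
After line 5 (a[0] = 48, c[0] = 24; result = False)

[24, 20, 27]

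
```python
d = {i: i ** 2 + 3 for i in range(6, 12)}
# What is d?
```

{6: 39, 7: 52, 8: 67, 9: 84, 10: 103, 11: 124}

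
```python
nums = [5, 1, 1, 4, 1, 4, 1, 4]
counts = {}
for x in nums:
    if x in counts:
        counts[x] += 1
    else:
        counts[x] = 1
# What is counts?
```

Initial: counts = {}, nums = [5, 1, 1, 4, 1, 4, 1, 4]
See 5: counts = {5: 1}
See 1: counts = {5: 1, 1: 1}
See 1: counts = {5: 1, 1: 2}
See 4: counts = {5: 1, 1: 2, 4: 1}
See 1: counts = {5: 1, 1: 3, 4: 1}
See 4: counts = {5: 1, 1: 3, 4: 2}
See 1: counts = {5: 1, 1: 4, 4: 2}
See 4: counts = {5: 1, 1: 4, 4: 3}

{5: 1, 1: 4, 4: 3}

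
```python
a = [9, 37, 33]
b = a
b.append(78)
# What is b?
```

After line 1: a = [9, 37, 33]
After line 2 (b = a is an alias, same object): a = [9, 37, 33], b = [9, 37, 33]
After line 3 (b.append mutates the shared list): a = [9, 37, 33, 78], b = [9, 37, 33, 78]

[9, 37, 33, 78]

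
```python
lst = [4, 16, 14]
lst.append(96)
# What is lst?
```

[4, 16, 14, 96]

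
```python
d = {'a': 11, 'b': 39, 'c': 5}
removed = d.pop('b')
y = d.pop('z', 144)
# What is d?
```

After line 1: d = {'a': 11, 'b': 39, 'c': 5}
After line 2 (pop 'b' returns 39): d = {'a': 11, 'c': 5}, removed = 39
After line 3 (pop 'z' missing, returns default 144): d = {'a': 11, 'c': 5}, y = 144

{'a': 11, 'c': 5}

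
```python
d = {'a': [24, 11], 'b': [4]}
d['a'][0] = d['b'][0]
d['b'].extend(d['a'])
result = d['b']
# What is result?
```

After line 1: d = {'a': [24, 11], 'b': [4]}
After line 2 (a[0] = b[0] = 4): d = {'a': [4, 11], 'b': [4]}
After line 3 (b.extend(a) appends [4, 11]): d = {'a': [4, 11], 'b': [4, 4, 11]}
After line 4: result = d['b'] = [4, 4, 11]

[4, 4, 11]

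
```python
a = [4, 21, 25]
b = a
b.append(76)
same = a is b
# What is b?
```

After line 1: a = [4, 21, 25]
After line 2 (b = a is an alias, same object): a = [4, 21, 25], b = [4, 21, 25]
After line 3 (b.append mutates the shared list): a = [4, 21, 25, 76], b = [4, 21, 25, 76]
After line 4 (same = a is b; same object -> True): same = True

[4, 21, 25, 76]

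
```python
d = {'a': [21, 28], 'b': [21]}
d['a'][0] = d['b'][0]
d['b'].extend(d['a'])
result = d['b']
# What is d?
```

After line 1: d = {'a': [21, 28], 'b': [21]}
After line 2 (a[0] = b[0] = 21): d = {'a': [21, 28], 'b': [21]}
After line 3 (b.extend(a) appends [21, 28]): d = {'a': [21, 28], 'b': [21, 21, 28]}
After line 4: result = d['b'] = [21, 21, 28]

{'a': [21, 28], 'b': [21, 21, 28]}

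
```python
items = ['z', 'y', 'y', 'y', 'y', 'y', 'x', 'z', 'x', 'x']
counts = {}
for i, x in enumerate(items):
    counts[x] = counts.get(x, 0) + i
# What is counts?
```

Initial: counts = {}, items = ['z', 'y', 'y', 'y', 'y', 'y', 'x', 'z', 'x', 'x']
i=0, x='z': counts = {'z': 0}
i=1, x='y': counts = {'z': 0, 'y': 1}
i=2, x='y': counts = {'z': 0, 'y': 3}
i=3, x='y': counts = {'z': 0, 'y': 6}
i=4, x='y': counts = {'z': 0, 'y': 10}
i=5, x='y': counts = {'z': 0, 'y': 15}
i=6, x='x': counts = {'z': 0, 'y': 15, 'x': 6}
i=7, x='z': counts = {'z': 7, 'y': 15, 'x': 6}
i=8, x='x': counts = {'z': 7, 'y': 15, 'x': 14}
i=9, x='x': counts = {'z': 7, 'y': 15, 'x': 23}

{'z': 7, 'y': 15, 'x': 23}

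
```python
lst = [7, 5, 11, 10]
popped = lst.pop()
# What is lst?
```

[7, 5, 11]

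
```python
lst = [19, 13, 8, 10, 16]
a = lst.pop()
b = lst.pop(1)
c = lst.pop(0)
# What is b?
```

After line 1: lst = [19, 13, 8, 10, 16]
After line 2 (pop() -> a = 16): lst = [19, 13, 8, 10]
After line 3 (pop(1) -> b = 13): lst = [19, 8, 10]
After line 4 (pop(0) -> c = 19): lst = [8, 10]

13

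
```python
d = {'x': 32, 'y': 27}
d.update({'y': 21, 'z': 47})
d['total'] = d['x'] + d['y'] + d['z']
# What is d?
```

After line 1: d = {'x': 32, 'y': 27}
After line 2 (y overwritten, z added): d = {'x': 32, 'y': 21, 'z': 47}
After line 3 (total = 32 + 21 + 47 = 100): d = {'x': 32, 'y': 21, 'z': 47, 'total': 100}

{'x': 32, 'y': 21, 'z': 47, 'total': 100}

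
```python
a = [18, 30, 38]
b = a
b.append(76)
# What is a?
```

After line 1: a = [18, 30, 38]
After line 2 (b = a is an alias, same object): a = [18, 30, 38], b = [18, 30, 38]
After line 3 (b.append mutates the shared list): a = [18, 30, 38, 76], b = [18, 30, 38, 76]

[18, 30, 38, 76]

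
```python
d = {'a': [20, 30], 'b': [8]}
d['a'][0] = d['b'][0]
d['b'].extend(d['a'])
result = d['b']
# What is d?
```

After line 1: d = {'a': [20, 30], 'b': [8]}
After line 2 (a[0] = b[0] = 8): d = {'a': [8, 30], 'b': [8]}
After line 3 (b.extend(a) appends [8, 30]): d = {'a': [8, 30], 'b': [8, 8, 30]}
After line 4: result = d['b'] = [8, 8, 30]

{'a': [8, 30], 'b': [8, 8, 30]}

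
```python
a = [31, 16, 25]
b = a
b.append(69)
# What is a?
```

After line 1: a = [31, 16, 25]
After line 2 (b = a is an alias, same object): a = [31, 16, 25], b = [31, 16, 25]
After line 3 (b.append mutates the shared list): a = [31, 16, 25, 69], b = [31, 16, 25, 69]

[31, 16, 25, 69]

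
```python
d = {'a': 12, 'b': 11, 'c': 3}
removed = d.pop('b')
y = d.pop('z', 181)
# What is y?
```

After line 1: d = {'a': 12, 'b': 11, 'c': 3}
After line 2 (pop 'b' returns 11): d = {'a': 12, 'c': 3}, removed = 11
After line 3 (pop 'z' missing, returns default 181): d = {'a': 12, 'c': 3}, y = 181

181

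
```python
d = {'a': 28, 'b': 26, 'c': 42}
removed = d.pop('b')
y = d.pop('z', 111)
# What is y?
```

After line 1: d = {'a': 28, 'b': 26, 'c': 42}
After line 2 (pop 'b' returns 26): d = {'a': 28, 'c': 42}, removed = 26
After line 3 (pop 'z' missing, returns default 111): d = {'a': 28, 'c': 42}, y = 111

111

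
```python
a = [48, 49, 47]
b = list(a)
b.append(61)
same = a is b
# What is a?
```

After line 1: a = [48, 49, 47]
After line 2 (b = list(a) is a shallow copy, new object): a = [48, 49, 47], b = [48, 49, 47]
After line 3 (append only mutates b): a = [48, 49, 47], b = [48, 49, 47, 61]
After line 4 (same = a is b; different objects -> False): same = False

[48, 49, 47]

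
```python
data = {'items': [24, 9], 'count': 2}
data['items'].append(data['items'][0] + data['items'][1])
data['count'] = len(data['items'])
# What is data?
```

After line 1: data = {'items': [24, 9], 'count': 2}
After line 2 (append 24 + 9 = 33): data = {'items': [24, 9, 33], 'count': 2}
After line 3 (count = len(items) = 3): data = {'items': [24, 9, 33], 'count': 3}

{'items': [24, 9, 33], 'count': 3}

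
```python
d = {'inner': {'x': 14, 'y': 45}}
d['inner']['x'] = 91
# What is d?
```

After line 1: d = {'inner': {'x': 14, 'y': 45}}
After line 2 (inner x overwritten): d = {'inner': {'x': 91, 'y': 45}}

{'inner': {'x': 91, 'y': 45}}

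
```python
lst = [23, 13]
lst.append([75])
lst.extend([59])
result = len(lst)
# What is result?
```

After line 1: lst = [23, 13]
After line 2 (append adds [75] as single element): lst = [23, 13, [75]]
After line 3 (extend unpacks [59], adds 59): lst = [23, 13, [75], 59]
After line 4: result = len(lst) = 4

4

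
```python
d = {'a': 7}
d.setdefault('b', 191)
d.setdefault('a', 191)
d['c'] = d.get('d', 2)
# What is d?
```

After line 1: d = {'a': 7}
After line 2 (setdefault adds 'b'=191): d = {'a': 7, 'b': 191}
After line 3 (setdefault 'a' no-op, already exists): d = {'a': 7, 'b': 191}
After line 4 (get('d', 2) returns default since 'd' not in d): d = {'a': 7, 'b': 191, 'c': 2}

{'a': 7, 'b': 191, 'c': 2}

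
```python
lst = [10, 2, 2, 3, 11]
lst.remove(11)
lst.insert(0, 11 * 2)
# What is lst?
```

After line 1: lst = [10, 2, 2, 3, 11]
After line 2 (remove first 11): lst = [10, 2, 2, 3]
After line 3 (insert 22 at index 0): lst = [22, 10, 2, 2, 3]

[22, 10, 2, 2, 3]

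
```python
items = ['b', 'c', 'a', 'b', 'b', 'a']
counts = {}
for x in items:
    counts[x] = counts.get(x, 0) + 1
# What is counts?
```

Initial: counts = {}, items = ['b', 'c', 'a', 'b', 'b', 'a']
See 'b': counts = {'b': 1}
See 'c': counts = {'b': 1, 'c': 1}
See 'a': counts = {'b': 1, 'c': 1, 'a': 1}
See 'b': counts = {'b': 2, 'c': 1, 'a': 1}
See 'b': counts = {'b': 3, 'c': 1, 'a': 1}
See 'a': counts = {'b': 3, 'c': 1, 'a': 2}

{'b': 3, 'c': 1, 'a': 2}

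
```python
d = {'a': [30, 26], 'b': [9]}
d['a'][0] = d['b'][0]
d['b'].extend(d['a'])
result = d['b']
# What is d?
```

After line 1: d = {'a': [30, 26], 'b': [9]}
After line 2 (a[0] = b[0] = 9): d = {'a': [9, 26], 'b': [9]}
After line 3 (b.extend(a) appends [9, 26]): d = {'a': [9, 26], 'b': [9, 9, 26]}
After line 4: result = d['b'] = [9, 9, 26]

{'a': [9, 26], 'b': [9, 9, 26]}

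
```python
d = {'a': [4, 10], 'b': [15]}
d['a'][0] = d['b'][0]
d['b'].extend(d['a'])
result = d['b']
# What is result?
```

After line 1: d = {'a': [4, 10], 'b': [15]}
After line 2 (a[0] = b[0] = 15): d = {'a': [15, 10], 'b': [15]}
After line 3 (b.extend(a) appends [15, 10]): d = {'a': [15, 10], 'b': [15, 15, 10]}
After line 4: result = d['b'] = [15, 15, 10]

[15, 15, 10]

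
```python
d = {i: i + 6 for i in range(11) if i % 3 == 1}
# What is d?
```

{1: 7, 4: 10, 7: 13, 10: 16}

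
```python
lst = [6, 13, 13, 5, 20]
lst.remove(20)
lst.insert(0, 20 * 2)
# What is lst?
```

After line 1: lst = [6, 13, 13, 5, 20]
After line 2 (remove first 20): lst = [6, 13, 13, 5]
After line 3 (insert 40 at index 0): lst = [40, 6, 13, 13, 5]

[40, 6, 13, 13, 5]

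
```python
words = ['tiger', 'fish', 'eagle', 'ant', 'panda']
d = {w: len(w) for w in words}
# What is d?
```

{'tiger': 5, 'fish': 4, 'eagle': 5, 'ant': 3, 'panda': 5}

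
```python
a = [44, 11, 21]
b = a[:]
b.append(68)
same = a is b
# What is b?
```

After line 1: a = [44, 11, 21]
After line 2 (b = a[:] is a shallow copy, new object): a = [44, 11, 21], b = [44, 11, 21]
After line 3 (append only mutates b): a = [44, 11, 21], b = [44, 11, 21, 68]
After line 4 (same = a is b; different objects -> False): same = False

[44, 11, 21, 68]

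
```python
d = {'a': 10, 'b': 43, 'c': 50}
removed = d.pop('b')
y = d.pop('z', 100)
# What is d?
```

After line 1: d = {'a': 10, 'b': 43, 'c': 50}
After line 2 (pop 'b' returns 43): d = {'a': 10, 'c': 50}, removed = 43
After line 3 (pop 'z' missing, returns default 100): d = {'a': 10, 'c': 50}, y = 100

{'a': 10, 'c': 50}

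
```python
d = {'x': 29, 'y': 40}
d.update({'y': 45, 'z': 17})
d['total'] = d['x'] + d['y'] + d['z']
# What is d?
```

After line 1: d = {'x': 29, 'y': 40}
After line 2 (y overwritten, z added): d = {'x': 29, 'y': 45, 'z': 17}
After line 3 (total = 29 + 45 + 17 = 91): d = {'x': 29, 'y': 45, 'z': 17, 'total': 91}

{'x': 29, 'y': 45, 'z': 17, 'total': 91}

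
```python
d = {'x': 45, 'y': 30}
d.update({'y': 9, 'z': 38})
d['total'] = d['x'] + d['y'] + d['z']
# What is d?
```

After line 1: d = {'x': 45, 'y': 30}
After line 2 (y overwritten, z added): d = {'x': 45, 'y': 9, 'z': 38}
After line 3 (total = 45 + 9 + 38 = 92): d = {'x': 45, 'y': 9, 'z': 38, 'total': 92}

{'x': 45, 'y': 9, 'z': 38, 'total': 92}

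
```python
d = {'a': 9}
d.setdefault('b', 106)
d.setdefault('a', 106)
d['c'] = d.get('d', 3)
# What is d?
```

After line 1: d = {'a': 9}
After line 2 (setdefault adds 'b'=106): d = {'a': 9, 'b': 106}
After line 3 (setdefault 'a' no-op, already exists): d = {'a': 9, 'b': 106}
After line 4 (get('d', 3) returns default since 'd' not in d): d = {'a': 9, 'b': 106, 'c': 3}

{'a': 9, 'b': 106, 'c': 3}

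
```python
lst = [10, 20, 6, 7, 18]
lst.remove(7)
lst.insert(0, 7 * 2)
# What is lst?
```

After line 1: lst = [10, 20, 6, 7, 18]
After line 2 (remove first 7): lst = [10, 20, 6, 18]
After line 3 (insert 14 at index 0): lst = [14, 10, 20, 6, 18]

[14, 10, 20, 6, 18]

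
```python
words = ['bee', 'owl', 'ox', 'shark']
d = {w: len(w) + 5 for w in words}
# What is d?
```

{'bee': 8, 'owl': 8, 'ox': 7, 'shark': 10}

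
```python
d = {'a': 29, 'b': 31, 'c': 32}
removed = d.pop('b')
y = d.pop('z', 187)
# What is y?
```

After line 1: d = {'a': 29, 'b': 31, 'c': 32}
After line 2 (pop 'b' returns 31): d = {'a': 29, 'c': 32}, removed = 31
After line 3 (pop 'z' missing, returns default 187): d = {'a': 29, 'c': 32}, y = 187

187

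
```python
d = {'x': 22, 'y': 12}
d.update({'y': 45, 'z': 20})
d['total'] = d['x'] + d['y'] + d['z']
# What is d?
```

After line 1: d = {'x': 22, 'y': 12}
After line 2 (y overwritten, z added): d = {'x': 22, 'y': 45, 'z': 20}
After line 3 (total = 22 + 45 + 20 = 87): d = {'x': 22, 'y': 45, 'z': 20, 'total': 87}

{'x': 22, 'y': 45, 'z': 20, 'total': 87}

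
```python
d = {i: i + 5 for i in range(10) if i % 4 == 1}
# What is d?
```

{1: 6, 5: 10, 9: 14}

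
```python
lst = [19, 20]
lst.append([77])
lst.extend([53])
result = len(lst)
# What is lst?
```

After line 1: lst = [19, 20]
After line 2 (append adds [77] as single element): lst = [19, 20, [77]]
After line 3 (extend unpacks [53], adds 53): lst = [19, 20, [77], 53]
After line 4: result = len(lst) = 4

[19, 20, [77], 53]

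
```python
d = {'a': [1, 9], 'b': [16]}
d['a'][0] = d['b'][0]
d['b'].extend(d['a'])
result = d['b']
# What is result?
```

After line 1: d = {'a': [1, 9], 'b': [16]}
After line 2 (a[0] = b[0] = 16): d = {'a': [16, 9], 'b': [16]}
After line 3 (b.extend(a) appends [16, 9]): d = {'a': [16, 9], 'b': [16, 16, 9]}
After line 4: result = d['b'] = [16, 16, 9]

[16, 16, 9]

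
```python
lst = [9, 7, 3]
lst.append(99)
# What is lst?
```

[9, 7, 3, 99]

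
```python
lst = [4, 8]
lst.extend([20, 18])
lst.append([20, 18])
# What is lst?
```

After line 1: lst = [4, 8]
After line 2 (extend unpacks [20, 18]): lst = [4, 8, 20, 18]
After line 3 (append adds [20, 18] as single element): lst = [4, 8, 20, 18, [20, 18]]

[4, 8, 20, 18, [20, 18]]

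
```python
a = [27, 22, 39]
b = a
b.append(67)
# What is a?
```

After line 1: a = [27, 22, 39]
After line 2 (b = a is an alias, same object): a = [27, 22, 39], b = [27, 22, 39]
After line 3 (b.append mutates the shared list): a = [27, 22, 39, 67], b = [27, 22, 39, 67]

[27, 22, 39, 67]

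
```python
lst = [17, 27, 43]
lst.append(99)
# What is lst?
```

[17, 27, 43, 99]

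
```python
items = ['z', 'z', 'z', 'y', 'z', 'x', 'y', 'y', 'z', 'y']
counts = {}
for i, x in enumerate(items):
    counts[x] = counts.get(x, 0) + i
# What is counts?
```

Initial: counts = {}, items = ['z', 'z', 'z', 'y', 'z', 'x', 'y', 'y', 'z', 'y']
i=0, x='z': counts = {'z': 0}
i=1, x='z': counts = {'z': 1}
i=2, x='z': counts = {'z': 3}
i=3, x='y': counts = {'z': 3, 'y': 3}
i=4, x='z': counts = {'z': 7, 'y': 3}
i=5, x='x': counts = {'z': 7, 'y': 3, 'x': 5}
i=6, x='y': counts = {'z': 7, 'y': 9, 'x': 5}
i=7, x='y': counts = {'z': 7, 'y': 16, 'x': 5}
i=8, x='z': counts = {'z': 15, 'y': 16, 'x': 5}
i=9, x='y': counts = {'z': 15, 'y': 25, 'x': 5}

{'z': 15, 'y': 25, 'x': 5}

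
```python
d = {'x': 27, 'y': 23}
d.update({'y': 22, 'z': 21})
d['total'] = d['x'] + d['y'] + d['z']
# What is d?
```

After line 1: d = {'x': 27, 'y': 23}
After line 2 (y overwritten, z added): d = {'x': 27, 'y': 22, 'z': 21}
After line 3 (total = 27 + 22 + 21 = 70): d = {'x': 27, 'y': 22, 'z': 21, 'total': 70}

{'x': 27, 'y': 22, 'z': 21, 'total': 70}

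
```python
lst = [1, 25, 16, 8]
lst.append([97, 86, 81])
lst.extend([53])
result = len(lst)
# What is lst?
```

After line 1: lst = [1, 25, 16, 8]
After line 2 (append adds [97, 86, 81] as single element): lst = [1, 25, 16, 8, [97, 86, 81]]
After line 3 (extend unpacks [53], adds 53): lst = [1, 25, 16, 8, [97, 86, 81], 53]
After line 4: result = len(lst) = 6

[1, 25, 16, 8, [97, 86, 81], 53]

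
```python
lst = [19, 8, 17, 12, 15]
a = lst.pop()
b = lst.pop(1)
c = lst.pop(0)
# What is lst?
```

After line 1: lst = [19, 8, 17, 12, 15]
After line 2 (pop() -> a = 15): lst = [19, 8, 17, 12]
After line 3 (pop(1) -> b = 8): lst = [19, 17, 12]
After line 4 (pop(0) -> c = 19): lst = [17, 12]

[17, 12]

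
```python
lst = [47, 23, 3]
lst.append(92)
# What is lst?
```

[47, 23, 3, 92]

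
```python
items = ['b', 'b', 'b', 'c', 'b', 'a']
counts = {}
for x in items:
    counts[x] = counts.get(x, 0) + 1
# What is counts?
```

Initial: counts = {}, items = ['b', 'b', 'b', 'c', 'b', 'a']
See 'b': counts = {'b': 1}
See 'b': counts = {'b': 2}
See 'b': counts = {'b': 3}
See 'c': counts = {'b': 3, 'c': 1}
See 'b': counts = {'b': 4, 'c': 1}
See 'a': counts = {'b': 4, 'c': 1, 'a': 1}

{'b': 4, 'c': 1, 'a': 1}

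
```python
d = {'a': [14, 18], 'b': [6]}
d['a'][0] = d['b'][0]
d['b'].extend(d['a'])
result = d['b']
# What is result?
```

After line 1: d = {'a': [14, 18], 'b': [6]}
After line 2 (a[0] = b[0] = 6): d = {'a': [6, 18], 'b': [6]}
After line 3 (b.extend(a) appends [6, 18]): d = {'a': [6, 18], 'b': [6, 6, 18]}
After line 4: result = d['b'] = [6, 6, 18]

[6, 6, 18]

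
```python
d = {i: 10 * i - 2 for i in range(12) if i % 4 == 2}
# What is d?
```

{2: 18, 6: 58, 10: 98}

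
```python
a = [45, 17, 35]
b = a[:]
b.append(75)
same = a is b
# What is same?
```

After line 1: a = [45, 17, 35]
After line 2 (b = a[:] is a shallow copy, new object): a = [45, 17, 35], b = [45, 17, 35]
After line 3 (append only mutates b): a = [45, 17, 35], b = [45, 17, 35, 75]
After line 4 (same = a is b; different objects -> False): same = False

False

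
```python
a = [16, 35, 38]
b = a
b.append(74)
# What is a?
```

After line 1: a = [16, 35, 38]
After line 2 (b = a is an alias, same object): a = [16, 35, 38], b = [16, 35, 38]
After line 3 (b.append mutates the shared list): a = [16, 35, 38, 74], b = [16, 35, 38, 74]

[16, 35, 38, 74]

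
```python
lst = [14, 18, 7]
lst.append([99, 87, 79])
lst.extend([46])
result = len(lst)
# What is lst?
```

After line 1: lst = [14, 18, 7]
After line 2 (append adds [99, 87, 79] as single element): lst = [14, 18, 7, [99, 87, 79]]
After line 3 (extend unpacks [46], adds 46): lst = [14, 18, 7, [99, 87, 79], 46]
After line 4: result = len(lst) = 5

[14, 18, 7, [99, 87, 79], 46]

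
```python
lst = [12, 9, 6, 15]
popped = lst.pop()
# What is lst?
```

[12, 9, 6]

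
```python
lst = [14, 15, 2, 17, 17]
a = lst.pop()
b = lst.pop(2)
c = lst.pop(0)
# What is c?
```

After line 1: lst = [14, 15, 2, 17, 17]
After line 2 (pop() -> a = 17): lst = [14, 15, 2, 17]
After line 3 (pop(2) -> b = 2): lst = [14, 15, 17]
After line 4 (pop(0) -> c = 14): lst = [15, 17]

14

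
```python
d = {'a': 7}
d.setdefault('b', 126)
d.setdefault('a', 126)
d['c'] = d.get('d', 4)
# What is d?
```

After line 1: d = {'a': 7}
After line 2 (setdefault adds 'b'=126): d = {'a': 7, 'b': 126}
After line 3 (setdefault 'a' no-op, already exists): d = {'a': 7, 'b': 126}
After line 4 (get('d', 4) returns default since 'd' not in d): d = {'a': 7, 'b': 126, 'c': 4}

{'a': 7, 'b': 126, 'c': 4}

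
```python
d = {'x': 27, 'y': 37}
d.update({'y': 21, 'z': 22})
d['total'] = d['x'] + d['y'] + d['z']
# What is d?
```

After line 1: d = {'x': 27, 'y': 37}
After line 2 (y overwritten, z added): d = {'x': 27, 'y': 21, 'z': 22}
After line 3 (total = 27 + 21 + 22 = 70): d = {'x': 27, 'y': 21, 'z': 22, 'total': 70}

{'x': 27, 'y': 21, 'z': 22, 'total': 70}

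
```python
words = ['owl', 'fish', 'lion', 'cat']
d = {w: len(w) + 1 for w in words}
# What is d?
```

{'owl': 4, 'fish': 5, 'lion': 5, 'cat': 4}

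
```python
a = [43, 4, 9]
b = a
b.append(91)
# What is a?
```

After line 1: a = [43, 4, 9]
After line 2 (b = a is an alias, same object): a = [43, 4, 9], b = [43, 4, 9]
After line 3 (b.append mutates the shared list): a = [43, 4, 9, 91], b = [43, 4, 9, 91]

[43, 4, 9, 91]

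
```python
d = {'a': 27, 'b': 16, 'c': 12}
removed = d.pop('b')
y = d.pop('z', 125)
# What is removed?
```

After line 1: d = {'a': 27, 'b': 16, 'c': 12}
After line 2 (pop 'b' returns 16): d = {'a': 27, 'c': 12}, removed = 16
After line 3 (pop 'z' missing, returns default 125): d = {'a': 27, 'c': 12}, y = 125

16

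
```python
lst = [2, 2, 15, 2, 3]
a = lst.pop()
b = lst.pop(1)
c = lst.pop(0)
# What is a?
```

After line 1: lst = [2, 2, 15, 2, 3]
After line 2 (pop() -> a = 3): lst = [2, 2, 15, 2]
After line 3 (pop(1) -> b = 2): lst = [2, 15, 2]
After line 4 (pop(0) -> c = 2): lst = [15, 2]

3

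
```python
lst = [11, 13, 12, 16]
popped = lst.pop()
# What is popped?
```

16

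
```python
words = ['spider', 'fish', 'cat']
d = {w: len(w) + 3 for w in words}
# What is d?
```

{'spider': 9, 'fish': 7, 'cat': 6}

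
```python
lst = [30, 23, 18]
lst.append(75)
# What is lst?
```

[30, 23, 18, 75]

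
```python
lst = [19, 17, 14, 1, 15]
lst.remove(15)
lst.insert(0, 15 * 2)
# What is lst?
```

After line 1: lst = [19, 17, 14, 1, 15]
After line 2 (remove first 15): lst = [19, 17, 14, 1]
After line 3 (insert 30 at index 0): lst = [30, 19, 17, 14, 1]

[30, 19, 17, 14, 1]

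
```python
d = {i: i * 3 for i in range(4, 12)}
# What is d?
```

{4: 12, 5: 15, 6: 18, 7: 21, 8: 24, 9: 27, 10: 30, 11: 33}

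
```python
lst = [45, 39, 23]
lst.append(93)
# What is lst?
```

[45, 39, 23, 93]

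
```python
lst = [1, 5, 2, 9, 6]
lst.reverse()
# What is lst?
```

[6, 9, 2, 5, 1]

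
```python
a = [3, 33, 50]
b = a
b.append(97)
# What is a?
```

After line 1: a = [3, 33, 50]
After line 2 (b = a is an alias, same object): a = [3, 33, 50], b = [3, 33, 50]
After line 3 (b.append mutates the shared list): a = [3, 33, 50, 97], b = [3, 33, 50, 97]

[3, 33, 50, 97]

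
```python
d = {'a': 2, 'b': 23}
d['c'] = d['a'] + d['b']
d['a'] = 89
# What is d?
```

After line 1: d = {'a': 2, 'b': 23}
After line 2 (d['c'] = 2 + 23): d = {'a': 2, 'b': 23, 'c': 25}
After line 3: d = {'a': 89, 'b': 23, 'c': 25}

{'a': 89, 'b': 23, 'c': 25}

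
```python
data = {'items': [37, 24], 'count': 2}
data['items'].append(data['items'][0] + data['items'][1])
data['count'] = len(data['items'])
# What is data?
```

After line 1: data = {'items': [37, 24], 'count': 2}
After line 2 (append 37 + 24 = 61): data = {'items': [37, 24, 61], 'count': 2}
After line 3 (count = len(items) = 3): data = {'items': [37, 24, 61], 'count': 3}

{'items': [37, 24, 61], 'count': 3}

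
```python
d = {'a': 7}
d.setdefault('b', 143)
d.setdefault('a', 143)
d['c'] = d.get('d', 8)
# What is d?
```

After line 1: d = {'a': 7}
After line 2 (setdefault adds 'b'=143): d = {'a': 7, 'b': 143}
After line 3 (setdefault 'a' no-op, already exists): d = {'a': 7, 'b': 143}
After line 4 (get('d', 8) returns default since 'd' not in d): d = {'a': 7, 'b': 143, 'c': 8}

{'a': 7, 'b': 143, 'c': 8}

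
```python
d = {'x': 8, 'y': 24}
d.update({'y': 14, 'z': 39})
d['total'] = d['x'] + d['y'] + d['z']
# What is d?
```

After line 1: d = {'x': 8, 'y': 24}
After line 2 (y overwritten, z added): d = {'x': 8, 'y': 14, 'z': 39}
After line 3 (total = 8 + 14 + 39 = 61): d = {'x': 8, 'y': 14, 'z': 39, 'total': 61}

{'x': 8, 'y': 14, 'z': 39, 'total': 61}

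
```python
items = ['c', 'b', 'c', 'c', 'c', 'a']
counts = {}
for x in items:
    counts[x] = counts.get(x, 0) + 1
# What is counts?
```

Initial: counts = {}, items = ['c', 'b', 'c', 'c', 'c', 'a']
See 'c': counts = {'c': 1}
See 'b': counts = {'c': 1, 'b': 1}
See 'c': counts = {'c': 2, 'b': 1}
See 'c': counts = {'c': 3, 'b': 1}
See 'c': counts = {'c': 4, 'b': 1}
See 'a': counts = {'c': 4, 'b': 1, 'a': 1}

{'c': 4, 'b': 1, 'a': 1}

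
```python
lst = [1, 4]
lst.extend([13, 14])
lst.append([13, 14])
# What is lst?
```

After line 1: lst = [1, 4]
After line 2 (extend unpacks [13, 14]): lst = [1, 4, 13, 14]
After line 3 (append adds [13, 14] as single element): lst = [1, 4, 13, 14, [13, 14]]

[1, 4, 13, 14, [13, 14]]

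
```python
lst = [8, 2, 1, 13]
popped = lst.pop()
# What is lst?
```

[8, 2, 1]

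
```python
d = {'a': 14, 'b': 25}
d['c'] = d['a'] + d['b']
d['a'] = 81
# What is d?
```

After line 1: d = {'a': 14, 'b': 25}
After line 2 (d['c'] = 14 + 25): d = {'a': 14, 'b': 25, 'c': 39}
After line 3: d = {'a': 81, 'b': 25, 'c': 39}

{'a': 81, 'b': 25, 'c': 39}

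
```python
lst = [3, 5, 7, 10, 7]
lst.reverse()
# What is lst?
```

[7, 10, 7, 5, 3]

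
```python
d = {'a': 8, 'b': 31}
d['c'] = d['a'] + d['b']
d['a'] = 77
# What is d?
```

After line 1: d = {'a': 8, 'b': 31}
After line 2 (d['c'] = 8 + 31): d = {'a': 8, 'b': 31, 'c': 39}
After line 3: d = {'a': 77, 'b': 31, 'c': 39}

{'a': 77, 'b': 31, 'c': 39}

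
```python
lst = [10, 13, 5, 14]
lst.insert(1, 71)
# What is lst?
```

[10, 71, 13, 5, 14]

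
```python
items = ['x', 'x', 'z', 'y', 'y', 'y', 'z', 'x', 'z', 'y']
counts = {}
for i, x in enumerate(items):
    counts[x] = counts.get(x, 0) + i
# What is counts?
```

Initial: counts = {}, items = ['x', 'x', 'z', 'y', 'y', 'y', 'z', 'x', 'z', 'y']
i=0, x='x': counts = {'x': 0}
i=1, x='x': counts = {'x': 1}
i=2, x='z': counts = {'x': 1, 'z': 2}
i=3, x='y': counts = {'x': 1, 'z': 2, 'y': 3}
i=4, x='y': counts = {'x': 1, 'z': 2, 'y': 7}
i=5, x='y': counts = {'x': 1, 'z': 2, 'y': 12}
i=6, x='z': counts = {'x': 1, 'z': 8, 'y': 12}
i=7, x='x': counts = {'x': 8, 'z': 8, 'y': 12}
i=8, x='z': counts = {'x': 8, 'z': 16, 'y': 12}
i=9, x='y': counts = {'x': 8, 'z': 16, 'y': 21}

{'x': 8, 'z': 16, 'y': 21}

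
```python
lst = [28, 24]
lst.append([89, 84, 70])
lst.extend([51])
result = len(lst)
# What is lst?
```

After line 1: lst = [28, 24]
After line 2 (append adds [89, 84, 70] as single element): lst = [28, 24, [89, 84, 70]]
After line 3 (extend unpacks [51], adds 51): lst = [28, 24, [89, 84, 70], 51]
After line 4: result = len(lst) = 4

[28, 24, [89, 84, 70], 51]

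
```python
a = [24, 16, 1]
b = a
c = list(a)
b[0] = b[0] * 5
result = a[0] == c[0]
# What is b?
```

After line 1: a = [24, 16, 1]
After line 2 (b = a, alias): a = [24, 16, 1], b = [24, 16, 1]
After line 3 (c = list(a) is a copy, new object): c = [24, 16, 1]
After line 4 (b[0] = 24 * 5 = 120; mutates shared a/b): a = b = [120, 16, 1], c = [24, 16, 1]
After line 5 (a[0] = 120, c[0] = 24; result = False)

[120, 16, 1]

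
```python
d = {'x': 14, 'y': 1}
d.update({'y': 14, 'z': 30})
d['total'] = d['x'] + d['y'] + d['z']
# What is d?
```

After line 1: d = {'x': 14, 'y': 1}
After line 2 (y overwritten, z added): d = {'x': 14, 'y': 14, 'z': 30}
After line 3 (total = 14 + 14 + 30 = 58): d = {'x': 14, 'y': 14, 'z': 30, 'total': 58}

{'x': 14, 'y': 14, 'z': 30, 'total': 58}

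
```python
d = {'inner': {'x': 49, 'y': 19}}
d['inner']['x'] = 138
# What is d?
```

After line 1: d = {'inner': {'x': 49, 'y': 19}}
After line 2 (inner x overwritten): d = {'inner': {'x': 138, 'y': 19}}

{'inner': {'x': 138, 'y': 19}}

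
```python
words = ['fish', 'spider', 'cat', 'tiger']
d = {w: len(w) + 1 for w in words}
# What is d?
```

{'fish': 5, 'spider': 7, 'cat': 4, 'tiger': 6}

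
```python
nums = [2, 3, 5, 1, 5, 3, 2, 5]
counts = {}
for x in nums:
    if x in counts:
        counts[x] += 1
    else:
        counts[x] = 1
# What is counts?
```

Initial: counts = {}, nums = [2, 3, 5, 1, 5, 3, 2, 5]
See 2: counts = {2: 1}
See 3: counts = {2: 1, 3: 1}
See 5: counts = {2: 1, 3: 1, 5: 1}
See 1: counts = {2: 1, 3: 1, 5: 1, 1: 1}
See 5: counts = {2: 1, 3: 1, 5: 2, 1: 1}
See 3: counts = {2: 1, 3: 2, 5: 2, 1: 1}
See 2: counts = {2: 2, 3: 2, 5: 2, 1: 1}
See 5: counts = {2: 2, 3: 2, 5: 3, 1: 1}

{2: 2, 3: 2, 5: 3, 1: 1}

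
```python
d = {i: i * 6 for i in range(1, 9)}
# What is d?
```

{1: 6, 2: 12, 3: 18, 4: 24, 5: 30, 6: 36, 7: 42, 8: 48}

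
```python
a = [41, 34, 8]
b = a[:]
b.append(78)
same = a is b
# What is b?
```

After line 1: a = [41, 34, 8]
After line 2 (b = a[:] is a shallow copy, new object): a = [41, 34, 8], b = [41, 34, 8]
After line 3 (append only mutates b): a = [41, 34, 8], b = [41, 34, 8, 78]
After line 4 (same = a is b; different objects -> False): same = False

[41, 34, 8, 78]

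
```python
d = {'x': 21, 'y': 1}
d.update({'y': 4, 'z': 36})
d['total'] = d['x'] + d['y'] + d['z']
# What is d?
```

After line 1: d = {'x': 21, 'y': 1}
After line 2 (y overwritten, z added): d = {'x': 21, 'y': 4, 'z': 36}
After line 3 (total = 21 + 4 + 36 = 61): d = {'x': 21, 'y': 4, 'z': 36, 'total': 61}

{'x': 21, 'y': 4, 'z': 36, 'total': 61}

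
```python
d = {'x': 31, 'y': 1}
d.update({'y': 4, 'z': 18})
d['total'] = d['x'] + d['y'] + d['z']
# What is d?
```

After line 1: d = {'x': 31, 'y': 1}
After line 2 (y overwritten, z added): d = {'x': 31, 'y': 4, 'z': 18}
After line 3 (total = 31 + 4 + 18 = 53): d = {'x': 31, 'y': 4, 'z': 18, 'total': 53}

{'x': 31, 'y': 4, 'z': 18, 'total': 53}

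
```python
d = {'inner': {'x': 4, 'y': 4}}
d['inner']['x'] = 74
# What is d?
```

After line 1: d = {'inner': {'x': 4, 'y': 4}}
After line 2 (inner x overwritten): d = {'inner': {'x': 74, 'y': 4}}

{'inner': {'x': 74, 'y': 4}}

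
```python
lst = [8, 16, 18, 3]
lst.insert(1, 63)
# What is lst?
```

[8, 63, 16, 18, 3]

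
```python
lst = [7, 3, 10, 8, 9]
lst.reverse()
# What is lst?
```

[9, 8, 10, 3, 7]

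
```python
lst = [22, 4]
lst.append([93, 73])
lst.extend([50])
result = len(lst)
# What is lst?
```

After line 1: lst = [22, 4]
After line 2 (append adds [93, 73] as single element): lst = [22, 4, [93, 73]]
After line 3 (extend unpacks [50], adds 50): lst = [22, 4, [93, 73], 50]
After line 4: result = len(lst) = 4

[22, 4, [93, 73], 50]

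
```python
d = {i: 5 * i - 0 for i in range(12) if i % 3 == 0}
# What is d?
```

{0: 0, 3: 15, 6: 30, 9: 45}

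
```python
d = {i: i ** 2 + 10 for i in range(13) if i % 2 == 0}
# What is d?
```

{0: 10, 2: 14, 4: 26, 6: 46, 8: 74, 10: 110, 12: 154}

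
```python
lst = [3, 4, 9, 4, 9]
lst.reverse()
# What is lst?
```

[9, 4, 9, 4, 3]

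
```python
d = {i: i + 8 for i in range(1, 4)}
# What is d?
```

{1: 9, 2: 10, 3: 11}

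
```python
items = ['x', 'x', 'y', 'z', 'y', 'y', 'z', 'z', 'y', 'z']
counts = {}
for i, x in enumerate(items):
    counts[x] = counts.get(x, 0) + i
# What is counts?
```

Initial: counts = {}, items = ['x', 'x', 'y', 'z', 'y', 'y', 'z', 'z', 'y', 'z']
i=0, x='x': counts = {'x': 0}
i=1, x='x': counts = {'x': 1}
i=2, x='y': counts = {'x': 1, 'y': 2}
i=3, x='z': counts = {'x': 1, 'y': 2, 'z': 3}
i=4, x='y': counts = {'x': 1, 'y': 6, 'z': 3}
i=5, x='y': counts = {'x': 1, 'y': 11, 'z': 3}
i=6, x='z': counts = {'x': 1, 'y': 11, 'z': 9}
i=7, x='z': counts = {'x': 1, 'y': 11, 'z': 16}
i=8, x='y': counts = {'x': 1, 'y': 19, 'z': 16}
i=9, x='z': counts = {'x': 1, 'y': 19, 'z': 25}

{'x': 1, 'y': 19, 'z': 25}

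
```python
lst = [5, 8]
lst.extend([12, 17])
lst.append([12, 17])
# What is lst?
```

After line 1: lst = [5, 8]
After line 2 (extend unpacks [12, 17]): lst = [5, 8, 12, 17]
After line 3 (append adds [12, 17] as single element): lst = [5, 8, 12, 17, [12, 17]]

[5, 8, 12, 17, [12, 17]]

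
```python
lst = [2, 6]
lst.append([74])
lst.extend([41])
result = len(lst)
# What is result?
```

After line 1: lst = [2, 6]
After line 2 (append adds [74] as single element): lst = [2, 6, [74]]
After line 3 (extend unpacks [41], adds 41): lst = [2, 6, [74], 41]
After line 4: result = len(lst) = 4

4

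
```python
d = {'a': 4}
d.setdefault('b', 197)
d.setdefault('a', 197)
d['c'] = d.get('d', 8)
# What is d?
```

After line 1: d = {'a': 4}
After line 2 (setdefault adds 'b'=197): d = {'a': 4, 'b': 197}
After line 3 (setdefault 'a' no-op, already exists): d = {'a': 4, 'b': 197}
After line 4 (get('d', 8) returns default since 'd' not in d): d = {'a': 4, 'b': 197, 'c': 8}

{'a': 4, 'b': 197, 'c': 8}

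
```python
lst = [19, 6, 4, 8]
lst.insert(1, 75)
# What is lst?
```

[19, 75, 6, 4, 8]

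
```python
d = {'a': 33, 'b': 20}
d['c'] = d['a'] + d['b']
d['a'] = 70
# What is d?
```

After line 1: d = {'a': 33, 'b': 20}
After line 2 (d['c'] = 33 + 20): d = {'a': 33, 'b': 20, 'c': 53}
After line 3: d = {'a': 70, 'b': 20, 'c': 53}

{'a': 70, 'b': 20, 'c': 53}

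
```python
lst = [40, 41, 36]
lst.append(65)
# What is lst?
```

[40, 41, 36, 65]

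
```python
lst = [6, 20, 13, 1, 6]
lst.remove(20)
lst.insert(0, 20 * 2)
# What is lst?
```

After line 1: lst = [6, 20, 13, 1, 6]
After line 2 (remove first 20): lst = [6, 13, 1, 6]
After line 3 (insert 40 at index 0): lst = [40, 6, 13, 1, 6]

[40, 6, 13, 1, 6]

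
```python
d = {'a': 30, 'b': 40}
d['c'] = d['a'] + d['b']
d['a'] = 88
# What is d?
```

After line 1: d = {'a': 30, 'b': 40}
After line 2 (d['c'] = 30 + 40): d = {'a': 30, 'b': 40, 'c': 70}
After line 3: d = {'a': 88, 'b': 40, 'c': 70}

{'a': 88, 'b': 40, 'c': 70}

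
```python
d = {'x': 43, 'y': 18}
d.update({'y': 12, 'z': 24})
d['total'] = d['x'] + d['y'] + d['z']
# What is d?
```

After line 1: d = {'x': 43, 'y': 18}
After line 2 (y overwritten, z added): d = {'x': 43, 'y': 12, 'z': 24}
After line 3 (total = 43 + 12 + 24 = 79): d = {'x': 43, 'y': 12, 'z': 24, 'total': 79}

{'x': 43, 'y': 12, 'z': 24, 'total': 79}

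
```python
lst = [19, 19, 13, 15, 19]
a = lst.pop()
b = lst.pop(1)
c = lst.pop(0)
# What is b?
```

After line 1: lst = [19, 19, 13, 15, 19]
After line 2 (pop() -> a = 19): lst = [19, 19, 13, 15]
After line 3 (pop(1) -> b = 19): lst = [19, 13, 15]
After line 4 (pop(0) -> c = 19): lst = [13, 15]

19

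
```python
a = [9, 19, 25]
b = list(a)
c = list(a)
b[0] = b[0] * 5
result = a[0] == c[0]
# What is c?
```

After line 1: a = [9, 19, 25]
After line 2 (b = list(a), copy): a = [9, 19, 25], b = [9, 19, 25]
After line 3 (c = list(a) is a copy, new object): c = [9, 19, 25]
After line 4 (b[0] = 9 * 5 = 45; only b mutates (copy)): a = [9, 19, 25], b = [45, 19, 25], c = [9, 19, 25]
After line 5 (a[0] = 9, c[0] = 9; result = True)

[9, 19, 25]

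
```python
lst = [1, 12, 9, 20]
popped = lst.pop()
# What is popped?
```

20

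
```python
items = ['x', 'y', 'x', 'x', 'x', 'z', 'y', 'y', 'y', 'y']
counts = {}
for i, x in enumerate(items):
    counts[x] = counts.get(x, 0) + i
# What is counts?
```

Initial: counts = {}, items = ['x', 'y', 'x', 'x', 'x', 'z', 'y', 'y', 'y', 'y']
i=0, x='x': counts = {'x': 0}
i=1, x='y': counts = {'x': 0, 'y': 1}
i=2, x='x': counts = {'x': 2, 'y': 1}
i=3, x='x': counts = {'x': 5, 'y': 1}
i=4, x='x': counts = {'x': 9, 'y': 1}
i=5, x='z': counts = {'x': 9, 'y': 1, 'z': 5}
i=6, x='y': counts = {'x': 9, 'y': 7, 'z': 5}
i=7, x='y': counts = {'x': 9, 'y': 14, 'z': 5}
i=8, x='y': counts = {'x': 9, 'y': 22, 'z': 5}
i=9, x='y': counts = {'x': 9, 'y': 31, 'z': 5}

{'x': 9, 'y': 31, 'z': 5}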